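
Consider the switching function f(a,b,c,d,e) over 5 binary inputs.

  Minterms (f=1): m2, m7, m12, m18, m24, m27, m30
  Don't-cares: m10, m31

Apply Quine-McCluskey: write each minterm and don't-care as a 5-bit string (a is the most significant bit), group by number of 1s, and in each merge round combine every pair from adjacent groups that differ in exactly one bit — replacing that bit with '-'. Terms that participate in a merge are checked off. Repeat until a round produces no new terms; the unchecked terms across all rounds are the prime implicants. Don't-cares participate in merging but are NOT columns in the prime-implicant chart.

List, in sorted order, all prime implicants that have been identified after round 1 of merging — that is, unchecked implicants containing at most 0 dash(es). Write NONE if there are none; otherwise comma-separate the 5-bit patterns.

00111, 01100, 11000

[col 0] 00010*, 00111, 01010*, 01100, 10010*, 11000, 11011*, 11110*, 11111*
[col 1] -0010, 0-010, 11-11, 1111-
Prime implicants: -0010, 0-010, 00111, 01100, 11-11, 11000, 1111-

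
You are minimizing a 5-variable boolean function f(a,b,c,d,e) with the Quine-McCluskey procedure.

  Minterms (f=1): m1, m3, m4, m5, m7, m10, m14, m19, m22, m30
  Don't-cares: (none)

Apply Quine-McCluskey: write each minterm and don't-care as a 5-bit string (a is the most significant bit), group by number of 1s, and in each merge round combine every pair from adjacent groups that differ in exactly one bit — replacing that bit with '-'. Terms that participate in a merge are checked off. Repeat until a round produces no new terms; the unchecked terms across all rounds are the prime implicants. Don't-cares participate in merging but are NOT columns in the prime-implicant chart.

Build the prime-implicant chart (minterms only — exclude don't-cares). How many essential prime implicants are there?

5

size-2^0 implicants → 00001(✓)  00011(✓)  00100(✓)  00101(✓)  00111(✓)  01010(✓)  01110(✓)  10011(✓)  10110(✓)  11110(✓)
size-2^1 implicants → -0011  -1110  00-01(✓)  00-11(✓)  000-1(✓)  001-1(✓)  0010-  01-10  1-110
size-2^2 implicants → 00--1
Unchecked terms (primes): -0011, -1110, 00--1, 0010-, 01-10, 1-110
Minterm coverage:
  m1 ⊆ 00--1 [E]
  m3 ⊆ -0011,00--1
  m4 ⊆ 0010- [E]
  m5 ⊆ 00--1,0010-
  m7 ⊆ 00--1 [E]
  m10 ⊆ 01-10 [E]
  m14 ⊆ -1110,01-10
  m19 ⊆ -0011 [E]
  m22 ⊆ 1-110 [E]
  m30 ⊆ -1110,1-110
E = {-0011, 00--1, 0010-, 01-10, 1-110}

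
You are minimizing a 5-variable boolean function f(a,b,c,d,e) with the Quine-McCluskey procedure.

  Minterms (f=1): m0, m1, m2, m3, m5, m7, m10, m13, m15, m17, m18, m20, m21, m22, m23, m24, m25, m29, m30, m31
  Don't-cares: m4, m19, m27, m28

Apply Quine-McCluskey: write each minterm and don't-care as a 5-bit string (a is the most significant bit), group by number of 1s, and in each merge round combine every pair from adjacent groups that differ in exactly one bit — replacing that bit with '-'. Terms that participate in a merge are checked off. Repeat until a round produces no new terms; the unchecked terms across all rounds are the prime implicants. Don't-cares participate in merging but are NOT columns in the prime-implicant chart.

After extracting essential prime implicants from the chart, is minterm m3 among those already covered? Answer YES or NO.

Round 0: 00000✓ 00001✓ 00010✓ 00011✓ 00100✓ 00101✓ 00111✓ 01010✓ 01101✓ 01111✓ 10001✓ 10010✓ 10011✓ 10100✓ 10101✓ 10110✓ 10111✓ 11000✓ 11001✓ 11011✓ 11100✓ 11101✓ 11110✓ 11111✓
Round 1: -0001✓ -0010✓ -0011✓ -0100✓ -0101✓ -0111✓ -1101✓ -1111✓ 0-010 0-101✓ 0-111✓ 00-00✓ 00-01✓ 00-11✓ 000-0✓ 000-1✓ 0000-✓ 0001-✓ 001-1✓ 0010-✓ 011-1✓ 1-001✓ 1-011✓ 1-100✓ 1-101✓ 1-110✓ 1-111✓ 10-01✓ 10-10✓ 10-11✓ 100-1✓ 1001-✓ 101-0✓ 101-1✓ 1010-✓ 1011-✓ 11-00✓ 11-01✓ 11-11✓ 110-1✓ 1100-✓ 111-0✓ 111-1✓ 1110-✓ 1111-✓
Round 2: --101✓ --111✓ -0-01✓ -0-11✓ -00-1✓ -001- -01-1✓ -010- -11-1✓ 0-1-1✓ 00--1✓ 00-0- 000-- 1--01✓ 1--11✓ 1-0-1✓ 1-1-0✓ 1-1-1✓ 1-10-✓ 1-11-✓ 10--1✓ 10-1- 101--✓ 11--1✓ 11-0- 111--✓
Round 3: --1-1 -0--1 1---1 1-1--
PIs = {--1-1, -0--1, -001-, -010-, 0-010, 00-0-, 000--, 1---1, 1-1--, 10-1-, 11-0-}
Coverage chart:
  m0: 00-0-,000--
  m1: -0--1,00-0-,000--
  m2: -001-,0-010,000--
  m3: -0--1,-001-,000--
  m5: --1-1,-0--1,-010-,00-0-
  m7: --1-1,-0--1
  m10: 0-010 ←essential
  m13: --1-1 ←essential
  m15: --1-1 ←essential
  m17: -0--1,1---1
  m18: -001-,10-1-
  m20: -010-,1-1--
  m21: --1-1,-0--1,-010-,1---1,1-1--
  m22: 1-1--,10-1-
  m23: --1-1,-0--1,1---1,1-1--,10-1-
  m24: 11-0- ←essential
  m25: 1---1,11-0-
  m29: --1-1,1---1,1-1--,11-0-
  m30: 1-1-- ←essential
  m31: --1-1,1---1,1-1--
Essential: --1-1, 0-010, 1-1--, 11-0-

NO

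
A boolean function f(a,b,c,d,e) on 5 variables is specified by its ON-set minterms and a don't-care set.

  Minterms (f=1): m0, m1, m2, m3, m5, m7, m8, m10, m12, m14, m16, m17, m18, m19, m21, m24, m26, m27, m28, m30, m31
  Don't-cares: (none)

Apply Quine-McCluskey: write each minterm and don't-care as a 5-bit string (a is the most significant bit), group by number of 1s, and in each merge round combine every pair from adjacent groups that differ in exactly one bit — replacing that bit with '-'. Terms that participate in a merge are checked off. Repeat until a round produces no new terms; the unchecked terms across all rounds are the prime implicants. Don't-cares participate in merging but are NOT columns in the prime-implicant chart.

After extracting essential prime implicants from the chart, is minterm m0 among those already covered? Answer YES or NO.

NO

size-2^0 implicants → 00000(✓)  00001(✓)  00010(✓)  00011(✓)  00101(✓)  00111(✓)  01000(✓)  01010(✓)  01100(✓)  01110(✓)  10000(✓)  10001(✓)  10010(✓)  10011(✓)  10101(✓)  11000(✓)  11010(✓)  11011(✓)  11100(✓)  11110(✓)  11111(✓)
size-2^1 implicants → -0000(✓)  -0001(✓)  -0010(✓)  -0011(✓)  -0101(✓)  -1000(✓)  -1010(✓)  -1100(✓)  -1110(✓)  0-000(✓)  0-010(✓)  00-01(✓)  00-11(✓)  000-0(✓)  000-1(✓)  0000-(✓)  0001-(✓)  001-1(✓)  01-00(✓)  01-10(✓)  010-0(✓)  011-0(✓)  1-000(✓)  1-010(✓)  1-011(✓)  10-01(✓)  100-0(✓)  100-1(✓)  1000-(✓)  1001-(✓)  11-00(✓)  11-10(✓)  11-11(✓)  110-0(✓)  1101-(✓)  111-0(✓)  1111-(✓)
size-2^2 implicants → --000(✓)  --010(✓)  -0-01  -00-0(✓)  -00-1(✓)  -000-(✓)  -001-(✓)  -1-00(✓)  -1-10(✓)  -10-0(✓)  -11-0(✓)  0-0-0(✓)  00--1  000--(✓)  01--0(✓)  1-0-0(✓)  1-01-  100--(✓)  11--0(✓)  11-1-
size-2^3 implicants → --0-0  -00--  -1--0
Unchecked terms (primes): --0-0, -0-01, -00--, -1--0, 00--1, 1-01-, 11-1-
Minterm coverage:
  m0 ⊆ --0-0,-00--
  m1 ⊆ -0-01,-00--,00--1
  m2 ⊆ --0-0,-00--
  m3 ⊆ -00--,00--1
  m5 ⊆ -0-01,00--1
  m7 ⊆ 00--1 [E]
  m8 ⊆ --0-0,-1--0
  m10 ⊆ --0-0,-1--0
  m12 ⊆ -1--0 [E]
  m14 ⊆ -1--0 [E]
  m16 ⊆ --0-0,-00--
  m17 ⊆ -0-01,-00--
  m18 ⊆ --0-0,-00--,1-01-
  m19 ⊆ -00--,1-01-
  m21 ⊆ -0-01 [E]
  m24 ⊆ --0-0,-1--0
  m26 ⊆ --0-0,-1--0,1-01-,11-1-
  m27 ⊆ 1-01-,11-1-
  m28 ⊆ -1--0 [E]
  m30 ⊆ -1--0,11-1-
  m31 ⊆ 11-1- [E]
E = {-0-01, -1--0, 00--1, 11-1-}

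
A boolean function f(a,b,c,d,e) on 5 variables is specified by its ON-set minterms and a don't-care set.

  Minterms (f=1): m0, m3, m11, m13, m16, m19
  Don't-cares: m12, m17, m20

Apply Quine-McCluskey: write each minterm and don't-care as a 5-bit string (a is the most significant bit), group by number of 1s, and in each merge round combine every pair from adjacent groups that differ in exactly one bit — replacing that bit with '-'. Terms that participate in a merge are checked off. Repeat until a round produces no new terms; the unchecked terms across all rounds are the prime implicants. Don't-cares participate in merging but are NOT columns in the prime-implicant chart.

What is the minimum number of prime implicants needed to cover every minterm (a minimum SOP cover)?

4

Round 0: 00000✓ 00011✓ 01011✓ 01100✓ 01101✓ 10000✓ 10001✓ 10011✓ 10100✓
Round 1: -0000 -0011 0-011 0110- 10-00 100-1 1000-
PIs = {-0000, -0011, 0-011, 0110-, 10-00, 100-1, 1000-}
Coverage chart:
  m0: -0000 ←essential
  m3: -0011,0-011
  m11: 0-011 ←essential
  m13: 0110- ←essential
  m16: -0000,10-00,1000-
  m19: -0011,100-1
Essential: -0000, 0-011, 0110-
Petrick residual → -0011
Min cover (4 terms): b'c'd'e' + b'c'de + a'c'de + a'bcd'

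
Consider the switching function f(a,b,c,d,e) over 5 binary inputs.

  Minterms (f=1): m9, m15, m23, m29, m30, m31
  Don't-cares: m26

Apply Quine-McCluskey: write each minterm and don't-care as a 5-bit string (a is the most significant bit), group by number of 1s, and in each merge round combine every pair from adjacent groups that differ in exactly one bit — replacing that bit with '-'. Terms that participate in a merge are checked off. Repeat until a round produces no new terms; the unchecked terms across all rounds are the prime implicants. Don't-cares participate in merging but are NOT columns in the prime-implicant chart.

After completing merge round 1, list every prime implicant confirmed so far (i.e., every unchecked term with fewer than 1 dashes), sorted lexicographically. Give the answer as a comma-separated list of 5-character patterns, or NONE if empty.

Round 0: 01001 01111✓ 10111✓ 11010✓ 11101✓ 11110✓ 11111✓
Round 1: -1111 1-111 11-10 111-1 1111-
PIs = {-1111, 01001, 1-111, 11-10, 111-1, 1111-}

01001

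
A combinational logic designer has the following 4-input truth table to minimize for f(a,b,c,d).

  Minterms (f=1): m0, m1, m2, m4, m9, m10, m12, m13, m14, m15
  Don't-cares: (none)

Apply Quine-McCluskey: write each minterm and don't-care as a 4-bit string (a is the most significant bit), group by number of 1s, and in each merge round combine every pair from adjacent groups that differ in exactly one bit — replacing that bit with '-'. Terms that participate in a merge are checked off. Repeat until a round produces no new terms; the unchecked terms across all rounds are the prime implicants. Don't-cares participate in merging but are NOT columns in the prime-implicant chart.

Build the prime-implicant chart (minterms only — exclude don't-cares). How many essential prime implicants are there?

size-2^0 implicants → 0000(✓)  0001(✓)  0010(✓)  0100(✓)  1001(✓)  1010(✓)  1100(✓)  1101(✓)  1110(✓)  1111(✓)
size-2^1 implicants → -001  -010  -100  0-00  00-0  000-  1-01  1-10  11-0(✓)  11-1(✓)  110-(✓)  111-(✓)
size-2^2 implicants → 11--
Unchecked terms (primes): -001, -010, -100, 0-00, 00-0, 000-, 1-01, 1-10, 11--
Minterm coverage:
  m0 ⊆ 0-00,00-0,000-
  m1 ⊆ -001,000-
  m2 ⊆ -010,00-0
  m4 ⊆ -100,0-00
  m9 ⊆ -001,1-01
  m10 ⊆ -010,1-10
  m12 ⊆ -100,11--
  m13 ⊆ 1-01,11--
  m14 ⊆ 1-10,11--
  m15 ⊆ 11-- [E]
E = {11--}

1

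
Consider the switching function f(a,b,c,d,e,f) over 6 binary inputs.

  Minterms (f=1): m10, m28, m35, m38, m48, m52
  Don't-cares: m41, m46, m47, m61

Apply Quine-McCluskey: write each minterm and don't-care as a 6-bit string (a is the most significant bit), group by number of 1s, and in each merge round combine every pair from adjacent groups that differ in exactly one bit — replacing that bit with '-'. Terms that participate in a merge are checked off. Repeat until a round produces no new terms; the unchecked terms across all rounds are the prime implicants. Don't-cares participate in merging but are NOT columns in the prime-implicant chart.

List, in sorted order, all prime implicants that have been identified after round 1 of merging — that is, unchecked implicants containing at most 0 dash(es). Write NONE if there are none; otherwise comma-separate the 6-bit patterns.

Round 0: 001010 011100 100011 100110✓ 101001 101110✓ 101111✓ 110000✓ 110100✓ 111101
Round 1: 10-110 10111- 110-00
PIs = {001010, 011100, 10-110, 100011, 101001, 10111-, 110-00, 111101}

001010, 011100, 100011, 101001, 111101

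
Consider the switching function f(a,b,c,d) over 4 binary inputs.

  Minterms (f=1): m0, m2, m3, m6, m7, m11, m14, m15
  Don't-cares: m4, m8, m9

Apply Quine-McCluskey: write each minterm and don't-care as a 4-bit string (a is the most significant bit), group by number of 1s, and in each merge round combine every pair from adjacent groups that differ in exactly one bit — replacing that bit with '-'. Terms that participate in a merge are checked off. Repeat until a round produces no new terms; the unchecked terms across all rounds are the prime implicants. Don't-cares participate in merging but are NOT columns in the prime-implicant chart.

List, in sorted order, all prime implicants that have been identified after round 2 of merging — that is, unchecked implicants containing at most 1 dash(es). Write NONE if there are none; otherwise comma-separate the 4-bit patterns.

[col 0] 0000*, 0010*, 0011*, 0100*, 0110*, 0111*, 1000*, 1001*, 1011*, 1110*, 1111*
[col 1] -000, -011*, -110*, -111*, 0-00*, 0-10*, 0-11*, 00-0*, 001-*, 01-0*, 011-*, 1-11*, 10-1, 100-, 111-*
[col 2] --11, -11-, 0--0, 0-1-
Prime implicants: --11, -000, -11-, 0--0, 0-1-, 10-1, 100-

-000, 10-1, 100-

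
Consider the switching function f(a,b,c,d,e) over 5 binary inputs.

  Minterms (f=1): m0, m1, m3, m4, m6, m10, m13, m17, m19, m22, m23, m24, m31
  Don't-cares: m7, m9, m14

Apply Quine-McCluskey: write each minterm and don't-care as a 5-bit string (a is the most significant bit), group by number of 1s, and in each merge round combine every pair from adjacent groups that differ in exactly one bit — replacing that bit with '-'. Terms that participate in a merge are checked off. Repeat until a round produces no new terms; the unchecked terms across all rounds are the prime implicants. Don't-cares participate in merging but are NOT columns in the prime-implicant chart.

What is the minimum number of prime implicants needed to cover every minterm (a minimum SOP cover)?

Round 0: 00000✓ 00001✓ 00011✓ 00100✓ 00110✓ 00111✓ 01001✓ 01010✓ 01101✓ 01110✓ 10001✓ 10011✓ 10110✓ 10111✓ 11000 11111✓
Round 1: -0001✓ -0011✓ -0110✓ -0111✓ 0-001 0-110 00-00 00-11✓ 000-1✓ 0000- 001-0 0011-✓ 01-01 01-10 1-111 10-11✓ 100-1✓ 1011-✓
Round 2: -0-11 -00-1 -011-
PIs = {-0-11, -00-1, -011-, 0-001, 0-110, 00-00, 0000-, 001-0, 01-01, 01-10, 1-111, 11000}
Coverage chart:
  m0: 00-00,0000-
  m1: -00-1,0-001,0000-
  m3: -0-11,-00-1
  m4: 00-00,001-0
  m6: -011-,0-110,001-0
  m10: 01-10 ←essential
  m13: 01-01 ←essential
  m17: -00-1 ←essential
  m19: -0-11,-00-1
  m22: -011- ←essential
  m23: -0-11,-011-,1-111
  m24: 11000 ←essential
  m31: 1-111 ←essential
Essential: -00-1, -011-, 01-01, 01-10, 1-111, 11000
Petrick residual → 00-00
Min cover (7 terms): b'c'e + b'cd + a'b'd'e' + a'bd'e + a'bde' + acde + abc'd'e'

7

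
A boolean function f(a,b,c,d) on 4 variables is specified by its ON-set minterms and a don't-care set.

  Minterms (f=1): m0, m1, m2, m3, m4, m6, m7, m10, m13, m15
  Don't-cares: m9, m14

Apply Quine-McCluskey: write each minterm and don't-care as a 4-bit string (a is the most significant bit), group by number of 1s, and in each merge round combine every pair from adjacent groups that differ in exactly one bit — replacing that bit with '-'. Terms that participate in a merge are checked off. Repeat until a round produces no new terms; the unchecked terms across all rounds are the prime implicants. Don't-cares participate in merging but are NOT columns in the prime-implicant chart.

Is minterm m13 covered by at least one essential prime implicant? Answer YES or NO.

Round 0: 0000✓ 0001✓ 0010✓ 0011✓ 0100✓ 0110✓ 0111✓ 1001✓ 1010✓ 1101✓ 1110✓ 1111✓
Round 1: -001 -010✓ -110✓ -111✓ 0-00✓ 0-10✓ 0-11✓ 00-0✓ 00-1✓ 000-✓ 001-✓ 01-0✓ 011-✓ 1-01 1-10✓ 11-1 111-✓
Round 2: --10 -11- 0--0 0-1- 00--
PIs = {--10, -001, -11-, 0--0, 0-1-, 00--, 1-01, 11-1}
Coverage chart:
  m0: 0--0,00--
  m1: -001,00--
  m2: --10,0--0,0-1-,00--
  m3: 0-1-,00--
  m4: 0--0 ←essential
  m6: --10,-11-,0--0,0-1-
  m7: -11-,0-1-
  m10: --10 ←essential
  m13: 1-01,11-1
  m15: -11-,11-1
Essential: --10, 0--0

NO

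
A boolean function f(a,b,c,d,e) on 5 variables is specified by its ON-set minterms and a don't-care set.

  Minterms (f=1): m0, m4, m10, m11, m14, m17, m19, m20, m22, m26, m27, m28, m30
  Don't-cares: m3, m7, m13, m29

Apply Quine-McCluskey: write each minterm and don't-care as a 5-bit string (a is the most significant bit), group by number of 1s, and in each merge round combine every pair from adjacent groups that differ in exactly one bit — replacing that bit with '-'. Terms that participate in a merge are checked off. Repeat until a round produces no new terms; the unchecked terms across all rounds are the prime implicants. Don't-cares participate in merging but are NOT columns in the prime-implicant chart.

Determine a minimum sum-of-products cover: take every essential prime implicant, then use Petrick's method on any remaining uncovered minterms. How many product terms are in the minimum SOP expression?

5

Round 0: 00000✓ 00011✓ 00100✓ 00111✓ 01010✓ 01011✓ 01101✓ 01110✓ 10001✓ 10011✓ 10100✓ 10110✓ 11010✓ 11011✓ 11100✓ 11101✓ 11110✓
Round 1: -0011✓ -0100 -1010✓ -1011✓ -1101 -1110✓ 0-011✓ 00-00 00-11 01-10✓ 0101-✓ 1-011✓ 1-100✓ 1-110✓ 100-1 101-0✓ 11-10✓ 1101-✓ 111-0✓ 1110-
Round 2: --011 -1-10 -101- 1-1-0
PIs = {--011, -0100, -1-10, -101-, -1101, 00-00, 00-11, 1-1-0, 100-1, 1110-}
Coverage chart:
  m0: 00-00 ←essential
  m4: -0100,00-00
  m10: -1-10,-101-
  m11: --011,-101-
  m14: -1-10 ←essential
  m17: 100-1 ←essential
  m19: --011,100-1
  m20: -0100,1-1-0
  m22: 1-1-0 ←essential
  m26: -1-10,-101-
  m27: --011,-101-
  m28: 1-1-0,1110-
  m30: -1-10,1-1-0
Essential: -1-10, 00-00, 1-1-0, 100-1
Petrick residual → --011
Min cover (5 terms): c'de + bde' + a'b'd'e' + ace' + ab'c'e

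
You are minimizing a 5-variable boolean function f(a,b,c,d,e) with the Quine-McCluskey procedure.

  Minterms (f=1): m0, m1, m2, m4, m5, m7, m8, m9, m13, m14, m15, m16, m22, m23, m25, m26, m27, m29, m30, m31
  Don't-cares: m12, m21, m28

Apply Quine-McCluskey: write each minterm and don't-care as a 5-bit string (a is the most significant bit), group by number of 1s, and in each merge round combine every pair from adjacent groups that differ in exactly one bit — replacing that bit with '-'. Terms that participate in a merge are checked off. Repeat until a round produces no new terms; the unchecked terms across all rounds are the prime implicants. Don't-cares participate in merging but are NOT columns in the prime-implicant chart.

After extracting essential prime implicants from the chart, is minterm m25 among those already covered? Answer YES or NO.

[col 0] 00000*, 00001*, 00010*, 00100*, 00101*, 00111*, 01000*, 01001*, 01100*, 01101*, 01110*, 01111*, 10000*, 10101*, 10110*, 10111*, 11001*, 11010*, 11011*, 11100*, 11101*, 11110*, 11111*
[col 1] -0000, -0101*, -0111*, -1001*, -1100*, -1101*, -1110*, -1111*, 0-000*, 0-001*, 0-100*, 0-101*, 0-111*, 00-00*, 00-01*, 000-0, 0000-*, 001-1*, 0010-*, 01-00*, 01-01*, 0100-*, 011-0*, 011-1*, 0110-*, 0111-*, 1-101*, 1-110*, 1-111*, 101-1*, 1011-*, 11-01*, 11-10*, 11-11*, 110-1*, 1101-*, 111-0*, 111-1*, 1110-*, 1111-*
[col 2] --101*, --111*, -01-1*, -1-01, -11-0*, -11-1*, -110-*, -111-*, 0--00*, 0--01*, 0-00-*, 0-1-1*, 0-10-*, 00-0-*, 01-0-*, 011--*, 1-1-1*, 1-11-, 11--1, 11-1-, 111--*
[col 3] --1-1, -11--, 0--0-
Prime implicants: --1-1, -0000, -1-01, -11--, 0--0-, 000-0, 1-11-, 11--1, 11-1-
PI chart (minterm → PIs covering it):
  0 | -0000,0--0-,000-0
  1 | 0--0-  (sole → essential)
  2 | 000-0  (sole → essential)
  4 | 0--0-  (sole → essential)
  5 | --1-1,0--0-
  7 | --1-1  (sole → essential)
  8 | 0--0-  (sole → essential)
  9 | -1-01,0--0-
  13 | --1-1,-1-01,-11--,0--0-
  14 | -11--  (sole → essential)
  15 | --1-1,-11--
  16 | -0000  (sole → essential)
  22 | 1-11-  (sole → essential)
  23 | --1-1,1-11-
  25 | -1-01,11--1
  26 | 11-1-  (sole → essential)
  27 | 11--1,11-1-
  29 | --1-1,-1-01,-11--,11--1
  30 | -11--,1-11-,11-1-
  31 | --1-1,-11--,1-11-,11--1,11-1-
Essential prime implicants: --1-1, -0000, -11--, 0--0-, 000-0, 1-11-, 11-1-

NO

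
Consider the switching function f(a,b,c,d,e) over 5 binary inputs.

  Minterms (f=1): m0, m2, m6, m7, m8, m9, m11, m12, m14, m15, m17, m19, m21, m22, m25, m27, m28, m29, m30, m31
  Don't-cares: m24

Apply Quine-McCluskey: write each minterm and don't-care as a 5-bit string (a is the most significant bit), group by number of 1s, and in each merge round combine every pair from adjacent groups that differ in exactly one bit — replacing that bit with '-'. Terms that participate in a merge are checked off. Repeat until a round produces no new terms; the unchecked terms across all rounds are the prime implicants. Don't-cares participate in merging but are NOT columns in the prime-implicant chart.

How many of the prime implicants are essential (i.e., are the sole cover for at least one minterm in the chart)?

Round 0: 00000✓ 00010✓ 00110✓ 00111✓ 01000✓ 01001✓ 01011✓ 01100✓ 01110✓ 01111✓ 10001✓ 10011✓ 10101✓ 10110✓ 11000✓ 11001✓ 11011✓ 11100✓ 11101✓ 11110✓ 11111✓
Round 1: -0110✓ -1000✓ -1001✓ -1011✓ -1100✓ -1110✓ -1111✓ 0-000 0-110✓ 0-111✓ 00-10 000-0 0011-✓ 01-00✓ 01-11✓ 010-1✓ 0100-✓ 011-0✓ 0111-✓ 1-001✓ 1-011✓ 1-101✓ 1-110✓ 10-01✓ 100-1✓ 11-00✓ 11-01✓ 11-11✓ 110-1✓ 1100-✓ 111-0✓ 111-1✓ 1110-✓ 1111-✓
Round 2: --110 -1-00 -1-11 -10-1 -100- -11-0 -111- 0-11- 1--01 1-0-1 11--1 11-0- 111--
PIs = {--110, -1-00, -1-11, -10-1, -100-, -11-0, -111-, 0-000, 0-11-, 00-10, 000-0, 1--01, 1-0-1, 11--1, 11-0-, 111--}
Coverage chart:
  m0: 0-000,000-0
  m2: 00-10,000-0
  m6: --110,0-11-,00-10
  m7: 0-11- ←essential
  m8: -1-00,-100-,0-000
  m9: -10-1,-100-
  m11: -1-11,-10-1
  m12: -1-00,-11-0
  m14: --110,-11-0,-111-,0-11-
  m15: -1-11,-111-,0-11-
  m17: 1--01,1-0-1
  m19: 1-0-1 ←essential
  m21: 1--01 ←essential
  m22: --110 ←essential
  m25: -10-1,-100-,1--01,1-0-1,11--1,11-0-
  m27: -1-11,-10-1,1-0-1,11--1
  m28: -1-00,-11-0,11-0-,111--
  m29: 1--01,11--1,11-0-,111--
  m30: --110,-11-0,-111-,111--
  m31: -1-11,-111-,11--1,111--
Essential: --110, 0-11-, 1--01, 1-0-1

4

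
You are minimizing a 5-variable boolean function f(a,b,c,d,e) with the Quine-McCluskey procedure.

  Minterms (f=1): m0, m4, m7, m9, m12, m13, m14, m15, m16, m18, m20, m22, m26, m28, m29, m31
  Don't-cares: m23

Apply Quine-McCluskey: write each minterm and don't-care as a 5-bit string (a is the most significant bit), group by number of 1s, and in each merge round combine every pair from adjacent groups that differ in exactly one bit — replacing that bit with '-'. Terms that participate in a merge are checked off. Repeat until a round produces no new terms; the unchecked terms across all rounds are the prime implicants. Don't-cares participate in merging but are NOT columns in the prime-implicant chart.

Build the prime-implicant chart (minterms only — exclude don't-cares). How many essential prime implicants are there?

Round 0: 00000✓ 00100✓ 00111✓ 01001✓ 01100✓ 01101✓ 01110✓ 01111✓ 10000✓ 10010✓ 10100✓ 10110✓ 10111✓ 11010✓ 11100✓ 11101✓ 11111✓
Round 1: -0000✓ -0100✓ -0111✓ -1100✓ -1101✓ -1111✓ 0-100✓ 0-111✓ 00-00✓ 01-01 011-0✓ 011-1✓ 0110-✓ 0111-✓ 1-010 1-100✓ 1-111✓ 10-00✓ 10-10✓ 100-0✓ 101-0✓ 1011- 111-1✓ 1110-✓
Round 2: --100 --111 -0-00 -11-1 -110- 011-- 10--0
PIs = {--100, --111, -0-00, -11-1, -110-, 01-01, 011--, 1-010, 10--0, 1011-}
Coverage chart:
  m0: -0-00 ←essential
  m4: --100,-0-00
  m7: --111 ←essential
  m9: 01-01 ←essential
  m12: --100,-110-,011--
  m13: -11-1,-110-,01-01,011--
  m14: 011-- ←essential
  m15: --111,-11-1,011--
  m16: -0-00,10--0
  m18: 1-010,10--0
  m20: --100,-0-00,10--0
  m22: 10--0,1011-
  m26: 1-010 ←essential
  m28: --100,-110-
  m29: -11-1,-110-
  m31: --111,-11-1
Essential: --111, -0-00, 01-01, 011--, 1-010

5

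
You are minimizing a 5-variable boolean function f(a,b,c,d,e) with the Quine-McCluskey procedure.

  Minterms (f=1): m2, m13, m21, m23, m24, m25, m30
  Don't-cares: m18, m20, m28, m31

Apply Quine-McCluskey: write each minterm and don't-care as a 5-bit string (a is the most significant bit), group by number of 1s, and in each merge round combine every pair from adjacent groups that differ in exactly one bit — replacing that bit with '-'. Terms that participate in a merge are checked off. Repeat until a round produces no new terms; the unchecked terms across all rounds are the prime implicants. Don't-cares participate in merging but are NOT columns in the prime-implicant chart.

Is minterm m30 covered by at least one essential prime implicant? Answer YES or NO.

size-2^0 implicants → 00010(✓)  01101  10010(✓)  10100(✓)  10101(✓)  10111(✓)  11000(✓)  11001(✓)  11100(✓)  11110(✓)  11111(✓)
size-2^1 implicants → -0010  1-100  1-111  101-1  1010-  11-00  1100-  111-0  1111-
Unchecked terms (primes): -0010, 01101, 1-100, 1-111, 101-1, 1010-, 11-00, 1100-, 111-0, 1111-
Minterm coverage:
  m2 ⊆ -0010 [E]
  m13 ⊆ 01101 [E]
  m21 ⊆ 101-1,1010-
  m23 ⊆ 1-111,101-1
  m24 ⊆ 11-00,1100-
  m25 ⊆ 1100- [E]
  m30 ⊆ 111-0,1111-
E = {-0010, 01101, 1100-}

NO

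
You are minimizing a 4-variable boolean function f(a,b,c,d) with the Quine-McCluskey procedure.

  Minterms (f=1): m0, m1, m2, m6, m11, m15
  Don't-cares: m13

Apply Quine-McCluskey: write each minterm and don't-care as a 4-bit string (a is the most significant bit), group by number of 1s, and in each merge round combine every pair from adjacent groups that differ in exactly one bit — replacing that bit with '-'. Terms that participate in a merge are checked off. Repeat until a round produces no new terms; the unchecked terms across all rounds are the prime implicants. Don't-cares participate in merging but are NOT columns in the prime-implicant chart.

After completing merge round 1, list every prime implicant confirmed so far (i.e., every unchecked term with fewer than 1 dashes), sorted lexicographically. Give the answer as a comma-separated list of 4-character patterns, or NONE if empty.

Round 0: 0000✓ 0001✓ 0010✓ 0110✓ 1011✓ 1101✓ 1111✓
Round 1: 0-10 00-0 000- 1-11 11-1
PIs = {0-10, 00-0, 000-, 1-11, 11-1}

NONE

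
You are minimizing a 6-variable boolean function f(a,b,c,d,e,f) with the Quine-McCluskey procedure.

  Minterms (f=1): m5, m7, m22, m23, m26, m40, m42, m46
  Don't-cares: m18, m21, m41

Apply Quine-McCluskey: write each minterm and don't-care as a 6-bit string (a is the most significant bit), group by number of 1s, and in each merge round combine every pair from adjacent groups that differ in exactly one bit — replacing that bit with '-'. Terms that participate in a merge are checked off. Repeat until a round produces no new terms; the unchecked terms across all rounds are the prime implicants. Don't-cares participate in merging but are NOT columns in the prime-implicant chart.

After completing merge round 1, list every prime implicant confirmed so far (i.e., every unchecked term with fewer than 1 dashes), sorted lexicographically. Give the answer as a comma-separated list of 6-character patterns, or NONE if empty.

NONE

size-2^0 implicants → 000101(✓)  000111(✓)  010010(✓)  010101(✓)  010110(✓)  010111(✓)  011010(✓)  101000(✓)  101001(✓)  101010(✓)  101110(✓)
size-2^1 implicants → 0-0101(✓)  0-0111(✓)  0001-1(✓)  01-010  010-10  0101-1(✓)  01011-  101-10  1010-0  10100-
size-2^2 implicants → 0-01-1
Unchecked terms (primes): 0-01-1, 01-010, 010-10, 01011-, 101-10, 1010-0, 10100-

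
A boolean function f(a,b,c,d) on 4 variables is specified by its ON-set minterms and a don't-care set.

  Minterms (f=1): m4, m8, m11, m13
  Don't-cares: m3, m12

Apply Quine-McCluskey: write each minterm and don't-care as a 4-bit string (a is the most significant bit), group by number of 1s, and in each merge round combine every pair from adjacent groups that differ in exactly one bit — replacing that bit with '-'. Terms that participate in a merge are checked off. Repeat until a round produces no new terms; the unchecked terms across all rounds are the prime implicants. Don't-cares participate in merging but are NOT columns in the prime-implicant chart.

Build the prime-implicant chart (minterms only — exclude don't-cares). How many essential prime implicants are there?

4

[col 0] 0011*, 0100*, 1000*, 1011*, 1100*, 1101*
[col 1] -011, -100, 1-00, 110-
Prime implicants: -011, -100, 1-00, 110-
PI chart (minterm → PIs covering it):
  4 | -100  (sole → essential)
  8 | 1-00  (sole → essential)
  11 | -011  (sole → essential)
  13 | 110-  (sole → essential)
Essential prime implicants: -011, -100, 1-00, 110-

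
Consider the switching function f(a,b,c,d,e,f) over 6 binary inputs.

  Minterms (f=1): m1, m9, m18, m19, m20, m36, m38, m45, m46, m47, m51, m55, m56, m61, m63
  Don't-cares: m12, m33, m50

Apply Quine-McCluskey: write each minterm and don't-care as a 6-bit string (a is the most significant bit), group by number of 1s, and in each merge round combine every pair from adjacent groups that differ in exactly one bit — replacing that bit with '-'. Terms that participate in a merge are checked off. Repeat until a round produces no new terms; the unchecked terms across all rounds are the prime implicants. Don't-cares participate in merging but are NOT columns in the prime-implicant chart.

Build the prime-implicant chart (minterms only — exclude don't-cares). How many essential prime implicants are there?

6

size-2^0 implicants → 000001(✓)  001001(✓)  001100  010010(✓)  010011(✓)  010100  100001(✓)  100100(✓)  100110(✓)  101101(✓)  101110(✓)  101111(✓)  110010(✓)  110011(✓)  110111(✓)  111000  111101(✓)  111111(✓)
size-2^1 implicants → -00001  -10010(✓)  -10011(✓)  00-001  01001-(✓)  1-1101(✓)  1-1111(✓)  10-110  1001-0  1011-1(✓)  10111-  11-111  110-11  11001-(✓)  1111-1(✓)
size-2^2 implicants → -1001-  1-11-1
Unchecked terms (primes): -00001, -1001-, 00-001, 001100, 010100, 1-11-1, 10-110, 1001-0, 10111-, 11-111, 110-11, 111000
Minterm coverage:
  m1 ⊆ -00001,00-001
  m9 ⊆ 00-001 [E]
  m18 ⊆ -1001- [E]
  m19 ⊆ -1001- [E]
  m20 ⊆ 010100 [E]
  m36 ⊆ 1001-0 [E]
  m38 ⊆ 10-110,1001-0
  m45 ⊆ 1-11-1 [E]
  m46 ⊆ 10-110,10111-
  m47 ⊆ 1-11-1,10111-
  m51 ⊆ -1001-,110-11
  m55 ⊆ 11-111,110-11
  m56 ⊆ 111000 [E]
  m61 ⊆ 1-11-1 [E]
  m63 ⊆ 1-11-1,11-111
E = {-1001-, 00-001, 010100, 1-11-1, 1001-0, 111000}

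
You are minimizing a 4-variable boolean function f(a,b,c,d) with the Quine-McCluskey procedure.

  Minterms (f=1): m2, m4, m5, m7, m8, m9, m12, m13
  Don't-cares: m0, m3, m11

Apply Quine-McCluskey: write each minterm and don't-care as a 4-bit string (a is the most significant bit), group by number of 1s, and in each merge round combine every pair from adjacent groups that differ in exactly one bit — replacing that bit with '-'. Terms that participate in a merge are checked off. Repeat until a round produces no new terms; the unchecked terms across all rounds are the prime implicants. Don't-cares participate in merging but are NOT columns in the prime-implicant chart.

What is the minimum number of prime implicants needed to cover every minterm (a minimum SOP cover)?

4

Round 0: 0000✓ 0010✓ 0011✓ 0100✓ 0101✓ 0111✓ 1000✓ 1001✓ 1011✓ 1100✓ 1101✓
Round 1: -000✓ -011 -100✓ -101✓ 0-00✓ 0-11 00-0 001- 01-1 010-✓ 1-00✓ 1-01✓ 10-1 100-✓ 110-✓
Round 2: --00 -10- 1-0-
PIs = {--00, -011, -10-, 0-11, 00-0, 001-, 01-1, 1-0-, 10-1}
Coverage chart:
  m2: 00-0,001-
  m4: --00,-10-
  m5: -10-,01-1
  m7: 0-11,01-1
  m8: --00,1-0-
  m9: 1-0-,10-1
  m12: --00,-10-,1-0-
  m13: -10-,1-0-
(no essential prime implicants)
Petrick residual → --00, 00-0, 01-1, 1-0-
Min cover (4 terms): c'd' + a'b'd' + a'bd + ac'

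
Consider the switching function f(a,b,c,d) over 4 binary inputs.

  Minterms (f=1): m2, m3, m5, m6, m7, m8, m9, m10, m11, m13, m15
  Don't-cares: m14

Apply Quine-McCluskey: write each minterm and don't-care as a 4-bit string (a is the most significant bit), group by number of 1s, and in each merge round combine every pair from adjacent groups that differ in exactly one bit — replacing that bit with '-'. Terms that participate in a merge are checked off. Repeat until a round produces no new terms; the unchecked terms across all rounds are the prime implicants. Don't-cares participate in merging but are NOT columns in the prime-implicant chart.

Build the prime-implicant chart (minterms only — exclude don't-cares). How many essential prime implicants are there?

Round 0: 0010✓ 0011✓ 0101✓ 0110✓ 0111✓ 1000✓ 1001✓ 1010✓ 1011✓ 1101✓ 1110✓ 1111✓
Round 1: -010✓ -011✓ -101✓ -110✓ -111✓ 0-10✓ 0-11✓ 001-✓ 01-1✓ 011-✓ 1-01✓ 1-10✓ 1-11✓ 10-0✓ 10-1✓ 100-✓ 101-✓ 11-1✓ 111-✓
Round 2: --10✓ --11✓ -01-✓ -1-1 -11-✓ 0-1-✓ 1--1 1-1-✓ 10--
Round 3: --1-
PIs = {--1-, -1-1, 1--1, 10--}
Coverage chart:
  m2: --1- ←essential
  m3: --1- ←essential
  m5: -1-1 ←essential
  m6: --1- ←essential
  m7: --1-,-1-1
  m8: 10-- ←essential
  m9: 1--1,10--
  m10: --1-,10--
  m11: --1-,1--1,10--
  m13: -1-1,1--1
  m15: --1-,-1-1,1--1
Essential: --1-, -1-1, 10--

3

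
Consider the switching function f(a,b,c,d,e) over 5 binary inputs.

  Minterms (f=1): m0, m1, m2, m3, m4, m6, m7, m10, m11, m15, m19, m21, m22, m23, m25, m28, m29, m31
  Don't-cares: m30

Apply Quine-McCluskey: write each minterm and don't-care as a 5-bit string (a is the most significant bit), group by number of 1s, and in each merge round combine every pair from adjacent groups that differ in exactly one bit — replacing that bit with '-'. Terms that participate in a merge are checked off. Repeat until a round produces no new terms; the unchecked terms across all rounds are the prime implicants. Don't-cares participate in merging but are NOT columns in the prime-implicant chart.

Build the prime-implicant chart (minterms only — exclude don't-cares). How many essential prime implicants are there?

[col 0] 00000*, 00001*, 00010*, 00011*, 00100*, 00110*, 00111*, 01010*, 01011*, 01111*, 10011*, 10101*, 10110*, 10111*, 11001*, 11100*, 11101*, 11110*, 11111*
[col 1] -0011*, -0110*, -0111*, -1111*, 0-010*, 0-011*, 0-111*, 00-00*, 00-10*, 00-11*, 000-0*, 000-1*, 0000-*, 0001-*, 001-0*, 0011-*, 01-11*, 0101-*, 1-101*, 1-110*, 1-111*, 10-11*, 101-1*, 1011-*, 11-01, 111-0*, 111-1*, 1110-*, 1111-*
[col 2] --111, -0-11, -011-, 0--11, 0-01-, 00--0, 00-1-, 000--, 1-1-1, 1-11-, 111--
Prime implicants: --111, -0-11, -011-, 0--11, 0-01-, 00--0, 00-1-, 000--, 1-1-1, 1-11-, 11-01, 111--
PI chart (minterm → PIs covering it):
  0 | 00--0,000--
  1 | 000--  (sole → essential)
  2 | 0-01-,00--0,00-1-,000--
  3 | -0-11,0--11,0-01-,00-1-,000--
  4 | 00--0  (sole → essential)
  6 | -011-,00--0,00-1-
  7 | --111,-0-11,-011-,0--11,00-1-
  10 | 0-01-  (sole → essential)
  11 | 0--11,0-01-
  15 | --111,0--11
  19 | -0-11  (sole → essential)
  21 | 1-1-1  (sole → essential)
  22 | -011-,1-11-
  23 | --111,-0-11,-011-,1-1-1,1-11-
  25 | 11-01  (sole → essential)
  28 | 111--  (sole → essential)
  29 | 1-1-1,11-01,111--
  31 | --111,1-1-1,1-11-,111--
Essential prime implicants: -0-11, 0-01-, 00--0, 000--, 1-1-1, 11-01, 111--

7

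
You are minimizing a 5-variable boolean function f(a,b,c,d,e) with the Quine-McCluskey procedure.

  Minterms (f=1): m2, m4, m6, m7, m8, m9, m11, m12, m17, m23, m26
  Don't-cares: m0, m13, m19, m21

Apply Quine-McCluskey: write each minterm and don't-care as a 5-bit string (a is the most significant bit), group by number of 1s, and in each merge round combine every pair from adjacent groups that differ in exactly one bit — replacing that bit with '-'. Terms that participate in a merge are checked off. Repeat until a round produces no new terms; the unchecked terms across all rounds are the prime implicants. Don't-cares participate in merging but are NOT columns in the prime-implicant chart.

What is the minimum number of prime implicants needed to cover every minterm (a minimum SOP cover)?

Round 0: 00000✓ 00010✓ 00100✓ 00110✓ 00111✓ 01000✓ 01001✓ 01011✓ 01100✓ 01101✓ 10001✓ 10011✓ 10101✓ 10111✓ 11010
Round 1: -0111 0-000✓ 0-100✓ 00-00✓ 00-10✓ 000-0✓ 001-0✓ 0011- 01-00✓ 01-01✓ 010-1 0100-✓ 0110-✓ 10-01✓ 10-11✓ 100-1✓ 101-1✓
Round 2: 0--00 00--0 01-0- 10--1
PIs = {-0111, 0--00, 00--0, 0011-, 01-0-, 010-1, 10--1, 11010}
Coverage chart:
  m2: 00--0 ←essential
  m4: 0--00,00--0
  m6: 00--0,0011-
  m7: -0111,0011-
  m8: 0--00,01-0-
  m9: 01-0-,010-1
  m11: 010-1 ←essential
  m12: 0--00,01-0-
  m17: 10--1 ←essential
  m23: -0111,10--1
  m26: 11010 ←essential
Essential: 00--0, 010-1, 10--1, 11010
Petrick residual → -0111, 0--00
Min cover (6 terms): b'cde + a'd'e' + a'b'e' + a'bc'e + ab'e + abc'de'

6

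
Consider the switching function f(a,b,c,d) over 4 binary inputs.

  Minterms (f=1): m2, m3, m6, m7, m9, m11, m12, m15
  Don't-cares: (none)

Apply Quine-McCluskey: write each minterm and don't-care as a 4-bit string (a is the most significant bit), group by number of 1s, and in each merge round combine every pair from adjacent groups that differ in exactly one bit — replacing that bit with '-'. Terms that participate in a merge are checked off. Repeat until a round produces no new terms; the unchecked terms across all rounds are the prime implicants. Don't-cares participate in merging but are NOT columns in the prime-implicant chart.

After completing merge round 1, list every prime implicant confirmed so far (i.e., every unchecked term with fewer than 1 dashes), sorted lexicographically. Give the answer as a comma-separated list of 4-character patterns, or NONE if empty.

1100

Round 0: 0010✓ 0011✓ 0110✓ 0111✓ 1001✓ 1011✓ 1100 1111✓
Round 1: -011✓ -111✓ 0-10✓ 0-11✓ 001-✓ 011-✓ 1-11✓ 10-1
Round 2: --11 0-1-
PIs = {--11, 0-1-, 10-1, 1100}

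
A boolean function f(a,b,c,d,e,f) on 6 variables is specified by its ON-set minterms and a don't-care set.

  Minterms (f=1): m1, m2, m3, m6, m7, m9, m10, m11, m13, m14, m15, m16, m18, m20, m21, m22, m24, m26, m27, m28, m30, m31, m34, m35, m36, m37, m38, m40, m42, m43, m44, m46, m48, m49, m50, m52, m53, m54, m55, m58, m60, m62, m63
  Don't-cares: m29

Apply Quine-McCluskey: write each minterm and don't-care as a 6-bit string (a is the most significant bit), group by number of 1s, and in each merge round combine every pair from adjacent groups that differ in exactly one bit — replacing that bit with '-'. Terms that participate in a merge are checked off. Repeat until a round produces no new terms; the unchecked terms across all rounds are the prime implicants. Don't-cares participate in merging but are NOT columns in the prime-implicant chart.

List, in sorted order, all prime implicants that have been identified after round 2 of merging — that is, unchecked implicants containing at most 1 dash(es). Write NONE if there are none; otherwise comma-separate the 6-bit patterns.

[col 0] 000001*, 000010*, 000011*, 000110*, 000111*, 001001*, 001010*, 001011*, 001101*, 001110*, 001111*, 010000*, 010010*, 010100*, 010101*, 010110*, 011000*, 011010*, 011011*, 011100*, 011101*, 011110*, 011111*, 100010*, 100011*, 100100*, 100101*, 100110*, 101000*, 101010*, 101011*, 101100*, 101110*, 110000*, 110001*, 110010*, 110100*, 110101*, 110110*, 110111*, 111010*, 111100*, 111110*, 111111*
[col 1] -00010*, -00011*, -00110*, -01010*, -01011*, -01110*, -10000*, -10010*, -10100*, -10101*, -10110*, -11010*, -11100*, -11110*, -11111*, 0-0010*, 0-0110*, 0-1010*, 0-1011*, 0-1101*, 0-1110*, 0-1111*, 00-001*, 00-010*, 00-011*, 00-110*, 00-111*, 000-10*, 000-11*, 0000-1*, 00001-*, 00011-*, 001-01*, 001-10*, 001-11*, 0010-1*, 00101-*, 0011-1*, 00111-*, 01-000*, 01-010*, 01-100*, 01-101*, 01-110*, 010-00*, 010-10*, 0100-0*, 0101-0*, 01010-*, 011-00*, 011-10*, 011-11*, 0110-0*, 01101-*, 0111-0*, 0111-1*, 01110-*, 01111-*, 1-0010*, 1-0100*, 1-0101*, 1-0110*, 1-1010*, 1-1100*, 1-1110*, 10-010*, 10-011*, 10-100*, 10-110*, 100-10*, 10001-*, 1001-0*, 10010-*, 101-00*, 101-10*, 1010-0*, 10101-*, 1011-0*, 11-010*, 11-100*, 11-110*, 11-111*, 110-00*, 110-01*, 110-10*, 1100-0*, 11000-*, 1101-0*, 1101-1*, 11010-*, 11011-*, 111-10*, 1111-0*, 11111-*
[col 2] --0010*, --0110*, --1010*, --1110*, -0-010*, -0-011*, -0-110*, -00-10*, -0001-*, -01-10*, -0101-*, -1-010*, -1-100*, -1-110*, -10-00*, -10-10*, -100-0*, -101-0*, -1010-, -11-10*, -111-0*, -1111-, 0--010*, 0--110*, 0-0-10*, 0-1-10*, 0-1-11*, 0-101-*, 0-11-1, 0-111-*, 00--10*, 00--11*, 00-0-1, 00-01-*, 00-11-*, 000-1-*, 001--1, 001-1-*, 01--00*, 01--10*, 01-0-0*, 01-1-0*, 01-10-, 010--0*, 011--0*, 011-1-*, 0111--, 1--010*, 1--100*, 1--110*, 1-0-10*, 1-01-0*, 1-010-, 1-1-10*, 1-11-0*, 10--10*, 10-01-*, 10-1-0*, 101--0, 11--10*, 11-1-0*, 11-11-, 110--0*, 110-0-, 1101--
[col 3] ---010*, ---110*, --0-10*, --1-10*, -0--10*, -0-01-, -1--10*, -1-1-0, -10--0, 0---10*, 0-1-1-, 00--1-, 01---0, 1---10*, 1--1-0
[col 4] ----10
Prime implicants: ----10, -0-01-, -1-1-0, -10--0, -1010-, -1111-, 0-1-1-, 0-11-1, 00--1-, 00-0-1, 001--1, 01---0, 01-10-, 0111--, 1--1-0, 1-010-, 101--0, 11-11-, 110-0-, 1101--

NONE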